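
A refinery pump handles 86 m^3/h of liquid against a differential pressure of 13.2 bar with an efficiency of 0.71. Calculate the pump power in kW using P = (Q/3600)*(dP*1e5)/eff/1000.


Q = 86 / 3600 = 0.0238889 m^3/s
P = 0.0238889 * (13.2 * 1e5) / 0.71 / 1000 = 44.41

44.41 kW


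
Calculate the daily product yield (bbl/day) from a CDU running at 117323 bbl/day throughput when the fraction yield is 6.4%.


Crude throughput = 117323 bbl/day
Fraction yield = 6.4%
yield = throughput * fraction / 100
yield = 117323 * 6.4 / 100 = 7508.672

7508.672 bbl/day


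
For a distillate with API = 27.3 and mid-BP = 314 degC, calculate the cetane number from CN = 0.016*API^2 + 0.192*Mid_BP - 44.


CN = 0.016 * 27.3^2 + 0.192 * 314 - 44
CN = 11.92464 + 60.288 - 44 = 28.21264

28.21264


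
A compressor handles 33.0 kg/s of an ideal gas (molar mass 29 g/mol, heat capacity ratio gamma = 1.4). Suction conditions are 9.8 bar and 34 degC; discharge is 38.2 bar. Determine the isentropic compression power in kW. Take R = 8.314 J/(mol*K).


Isentropic work: W = m*(gamma/(gamma-1))*(R*T1/MW)*((P2/P1)^((gamma-1)/gamma) - 1)
T1 = 34 + 273.15 = 307.15 K
Pressure ratio = 38.2 / 9.8 = 3.89796
Exponent = (1.4 - 1)/1.4 = 0.285714
(P2/P1)^exp - 1 = 3.89796^0.285714 - 1 = 0.475063
W = 33.0 * 1.4 / 0.4 * 8.314 * 307.15 / 29 * 0.475063 = 4832

4832 kW


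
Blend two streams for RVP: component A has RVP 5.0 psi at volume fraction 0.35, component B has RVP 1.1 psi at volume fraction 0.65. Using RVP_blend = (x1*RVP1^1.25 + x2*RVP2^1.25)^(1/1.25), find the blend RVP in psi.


Chevron index: RVP_blend = (sum xi*RVPi^1.25)^(1/1.25)
RVP^1.25 terms: 0.35 * 5.0^1.25 + 0.65 * 1.1^1.25 = 3.3491
RVP_blend = 3.3491^(1/1.25) = 2.630

2.630 psi


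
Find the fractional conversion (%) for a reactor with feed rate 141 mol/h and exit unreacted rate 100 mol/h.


X = (F_in - F_out) / F_in * 100
Moles reacted = 141 - 100 = 41
X = 41 / 141 * 100
= 0.2908 * 100
= 29.08 %

29.08 %


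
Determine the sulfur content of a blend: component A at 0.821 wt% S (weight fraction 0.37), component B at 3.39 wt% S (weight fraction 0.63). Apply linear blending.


Linear sulfur blending: S_blend = x1*S1 + x2*S2
Contribution 1: 0.37 * 0.821 = 0.30377 wt%
Contribution 2: 0.63 * 3.39 = 2.1357 wt%
S_blend = 0.30377 + 2.1357 = 2.43947

2.43947 wt%


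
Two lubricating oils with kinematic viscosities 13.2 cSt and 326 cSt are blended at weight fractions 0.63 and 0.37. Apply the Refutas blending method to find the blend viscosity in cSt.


Refutas method: VBN_i = 14.534*ln(ln(visc_i + 0.8)) + 10.975, blended linearly by mass fraction; since VBN is linear in VBI_i = ln(ln(visc_i + 0.8)) and the fractions sum to 1, blend VBI directly: visc = exp(exp(VBI_blend)) - 0.8
VBI_1 = ln(ln(13.2 + 0.8)) = 0.970422
VBI_2 = ln(ln(326 + 0.8)) = 1.75602
VBI_blend = 0.63 * 0.970422 + 0.37 * 1.75602 = 1.26109
visc_blend = exp(exp(1.26109)) - 0.8 = 33.30

33.30 cSt


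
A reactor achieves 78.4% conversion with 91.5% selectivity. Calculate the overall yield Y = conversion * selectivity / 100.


Overall yield = conversion (%) * selectivity (%) / 100
Conversion = 78.4%, Selectivity = 91.5%
Y = 78.4 * 91.5 / 100
= 71.736 %

71.736 %


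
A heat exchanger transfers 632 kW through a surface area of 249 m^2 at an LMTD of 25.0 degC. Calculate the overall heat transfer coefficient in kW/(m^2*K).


From Q = U*A*LMTD, U = Q / (A * LMTD)
U = 632 / (249 * 25.0) = 632 / 6225 = 0.1015

0.1015 kW/(m^2*K)


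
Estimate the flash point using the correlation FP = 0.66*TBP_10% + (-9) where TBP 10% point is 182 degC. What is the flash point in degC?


FP = 0.66 * 182 + (-9) = 111.12

111.12 degC


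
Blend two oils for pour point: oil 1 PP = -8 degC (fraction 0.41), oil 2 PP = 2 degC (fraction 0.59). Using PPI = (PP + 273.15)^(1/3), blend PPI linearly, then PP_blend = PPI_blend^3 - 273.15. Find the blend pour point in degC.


PPI_1 = (-8 + 273.15)^(1/3) = 6.42437
PPI_2 = (2 + 273.15)^(1/3) = 6.504139
PPI_blend = 0.41 * 6.42437 + 0.59 * 6.504139 = 6.471434
PP_blend = 6.471434^3 - 273.15 = 271.0201 - 273.15 = -2.13

-2.13 degC


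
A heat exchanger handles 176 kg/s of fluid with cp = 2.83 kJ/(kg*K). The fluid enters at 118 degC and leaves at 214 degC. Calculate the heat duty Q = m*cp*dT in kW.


Q = m_dot * cp * delta_T
delta_T = 214 - 118 = 96 K
Q = 176 * 2.83 * 96
= 498.08 * 96
= 47815.68 kW

47815.68 kW


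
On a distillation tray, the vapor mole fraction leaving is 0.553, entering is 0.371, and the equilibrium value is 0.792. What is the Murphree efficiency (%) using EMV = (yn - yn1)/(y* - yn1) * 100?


Murphree vapor efficiency: EMV = (y_n - y_(n-1)) / (y*_n - y_(n-1)) * 100
EMV = (0.553 - 0.371) / (0.792 - 0.371) * 100 = 0.182 / 0.421 * 100 = 43.23

43.23 %


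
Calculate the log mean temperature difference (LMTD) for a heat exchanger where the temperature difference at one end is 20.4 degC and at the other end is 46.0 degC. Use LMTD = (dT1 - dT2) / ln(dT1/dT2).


LMTD = (dT1 - dT2) / ln(dT1/dT2)
= (20.4 - 46.0) / ln(20.4 / 46.0) = -25.6 / -0.813106 = 31.48

31.48 degC


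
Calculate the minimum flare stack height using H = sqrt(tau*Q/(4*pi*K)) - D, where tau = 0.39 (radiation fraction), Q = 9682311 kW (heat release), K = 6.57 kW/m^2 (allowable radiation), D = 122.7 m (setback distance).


tau*Q/(4*pi*K) = 0.39 * 9682311 / (4 * pi * 6.57) = 45737.1
sqrt(45737.1) = 213.862
H = 213.862 - 122.7 = 91.16

91.16 m


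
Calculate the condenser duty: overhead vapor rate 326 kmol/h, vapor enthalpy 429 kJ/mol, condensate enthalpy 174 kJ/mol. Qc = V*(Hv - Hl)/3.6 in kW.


Qc = 326 * (429 - 174) / 3.6 = 326 * 255 / 3.6 = 23090

23090 kW


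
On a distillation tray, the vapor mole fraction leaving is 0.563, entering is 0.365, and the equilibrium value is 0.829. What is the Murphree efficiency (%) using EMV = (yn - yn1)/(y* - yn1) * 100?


Murphree vapor efficiency: EMV = (y_n - y_(n-1)) / (y*_n - y_(n-1)) * 100
EMV = (0.563 - 0.365) / (0.829 - 0.365) * 100 = 0.198 / 0.464 * 100 = 42.67

42.67 %


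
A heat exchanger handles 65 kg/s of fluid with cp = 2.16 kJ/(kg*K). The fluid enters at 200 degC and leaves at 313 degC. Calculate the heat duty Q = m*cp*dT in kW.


Q = m_dot * cp * delta_T
delta_T = 313 - 200 = 113 K
Q = 65 * 2.16 * 113
= 140.4 * 113
= 15865.2 kW

15865.2 kW


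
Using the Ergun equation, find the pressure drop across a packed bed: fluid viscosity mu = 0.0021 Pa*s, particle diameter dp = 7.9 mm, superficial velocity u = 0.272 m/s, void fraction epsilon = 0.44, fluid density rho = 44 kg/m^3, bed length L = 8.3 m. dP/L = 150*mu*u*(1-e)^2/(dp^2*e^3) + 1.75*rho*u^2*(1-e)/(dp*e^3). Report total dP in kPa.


dp = 7.9 mm = 0.0079 m
Viscous term = 150*0.0021*0.272*(1-0.44)^2 / (0.0079^2*0.44^3) = 5054.09
Inertial term = 1.75*44*0.272^2*(1-0.44) / (0.0079*0.44^3) = 4740.58
dP/L = 5054.09 + 4740.58 = 9794.67 Pa/m
dP = 9794.67 * 8.3 / 1000 = 81.30 kPa

81.30 kPa


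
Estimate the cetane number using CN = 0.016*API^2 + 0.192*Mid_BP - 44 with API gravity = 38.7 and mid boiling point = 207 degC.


CN = 0.016 * 38.7^2 + 0.192 * 207 - 44
CN = 23.96304 + 39.744 - 44 = 19.70704

19.70704


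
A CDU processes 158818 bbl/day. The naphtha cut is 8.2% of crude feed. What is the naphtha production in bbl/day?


Crude throughput = 158818 bbl/day
Fraction yield = 8.2%
yield = throughput * fraction / 100
yield = 158818 * 8.2 / 100 = 13023.076

13023.076 bbl/day


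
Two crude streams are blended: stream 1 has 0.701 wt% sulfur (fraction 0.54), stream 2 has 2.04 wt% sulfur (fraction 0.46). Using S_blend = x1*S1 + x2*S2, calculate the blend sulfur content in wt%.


Linear sulfur blending: S_blend = x1*S1 + x2*S2
Contribution 1: 0.54 * 0.701 = 0.37854 wt%
Contribution 2: 0.46 * 2.04 = 0.9384 wt%
S_blend = 0.37854 + 0.9384 = 1.31694

1.31694 wt%


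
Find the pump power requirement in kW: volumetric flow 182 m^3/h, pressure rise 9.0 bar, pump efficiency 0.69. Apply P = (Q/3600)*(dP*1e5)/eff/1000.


Q = 182 / 3600 = 0.0505556 m^3/s
P = 0.0505556 * (9.0 * 1e5) / 0.69 / 1000 = 65.94

65.94 kW


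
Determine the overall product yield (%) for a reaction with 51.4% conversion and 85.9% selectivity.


Overall yield = conversion (%) * selectivity (%) / 100
Conversion = 51.4%, Selectivity = 85.9%
Y = 51.4 * 85.9 / 100
= 44.1526 %

44.1526 %


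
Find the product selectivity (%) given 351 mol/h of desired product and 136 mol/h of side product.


Selectivity = desired / (desired + undesired) * 100
Total products = 351 + 136 = 487 mol/h
S = 351 / 487 * 100
= 0.7207 * 100
= 72.07 %

72.07 %


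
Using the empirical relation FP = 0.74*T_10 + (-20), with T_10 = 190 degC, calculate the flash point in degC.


FP = 0.74 * 190 + (-20) = 120.6

120.6 degC


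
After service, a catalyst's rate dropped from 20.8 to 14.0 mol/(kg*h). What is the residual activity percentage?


Activity (%) = (rate_used / rate_fresh) * 100
rate_used = 14.0, rate_fresh = 20.8
= (14.0 / 20.8) * 100
= 0.6731 * 100 = 67.31

67.31 %


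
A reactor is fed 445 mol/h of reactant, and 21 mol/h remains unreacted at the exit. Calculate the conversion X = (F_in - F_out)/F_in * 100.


X = (F_in - F_out) / F_in * 100
Moles reacted = 445 - 21 = 424
X = 424 / 445 * 100
= 0.9528 * 100
= 95.28 %

95.28 %


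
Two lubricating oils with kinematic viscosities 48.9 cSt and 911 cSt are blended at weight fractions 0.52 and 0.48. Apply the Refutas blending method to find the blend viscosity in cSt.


Refutas method: VBN_i = 14.534*ln(ln(visc_i + 0.8)) + 10.975, blended linearly by mass fraction; since VBN is linear in VBI_i = ln(ln(visc_i + 0.8)) and the fractions sum to 1, blend VBI directly: visc = exp(exp(VBI_blend)) - 0.8
VBI_1 = ln(ln(48.9 + 0.8)) = 1.36252
VBI_2 = ln(ln(911 + 0.8)) = 1.91919
VBI_blend = 0.52 * 1.36252 + 0.48 * 1.91919 = 1.62972
visc_blend = exp(exp(1.62972)) - 0.8 = 163.6

163.6 cSt


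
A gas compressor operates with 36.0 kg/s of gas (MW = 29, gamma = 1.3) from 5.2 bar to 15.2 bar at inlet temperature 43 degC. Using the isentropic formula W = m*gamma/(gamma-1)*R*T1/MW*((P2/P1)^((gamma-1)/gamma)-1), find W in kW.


Isentropic work: W = m*(gamma/(gamma-1))*(R*T1/MW)*((P2/P1)^((gamma-1)/gamma) - 1)
T1 = 43 + 273.15 = 316.15 K
Pressure ratio = 15.2 / 5.2 = 2.92308
Exponent = (1.3 - 1)/1.3 = 0.230769
(P2/P1)^exp - 1 = 2.92308^0.230769 - 1 = 0.28086
W = 36.0 * 1.3 / 0.3 * 8.314 * 316.15 / 29 * 0.28086 = 3971

3971 kW


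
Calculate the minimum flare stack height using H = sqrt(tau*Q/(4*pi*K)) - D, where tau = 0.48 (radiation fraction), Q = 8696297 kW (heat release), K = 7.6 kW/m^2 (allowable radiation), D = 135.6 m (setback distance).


tau*Q/(4*pi*K) = 0.48 * 8696297 / (4 * pi * 7.6) = 43707.1
sqrt(43707.1) = 209.062
H = 209.062 - 135.6 = 73.46

73.46 m


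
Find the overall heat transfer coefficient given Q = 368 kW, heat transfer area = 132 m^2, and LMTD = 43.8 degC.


From Q = U*A*LMTD, U = Q / (A * LMTD)
U = 368 / (132 * 43.8) = 368 / 5781.6 = 0.06365

0.06365 kW/(m^2*K)


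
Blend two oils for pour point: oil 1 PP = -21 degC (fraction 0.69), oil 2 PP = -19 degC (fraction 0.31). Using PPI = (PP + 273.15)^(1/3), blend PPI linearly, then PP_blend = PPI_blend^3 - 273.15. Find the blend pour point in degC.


PPI_1 = (-21 + 273.15)^(1/3) = 6.317613
PPI_2 = (-19 + 273.15)^(1/3) = 6.334272
PPI_blend = 0.69 * 6.317613 + 0.31 * 6.334272 = 6.322777
PP_blend = 6.322777^3 - 273.15 = 252.7689 - 273.15 = -20.38

-20.38 degC


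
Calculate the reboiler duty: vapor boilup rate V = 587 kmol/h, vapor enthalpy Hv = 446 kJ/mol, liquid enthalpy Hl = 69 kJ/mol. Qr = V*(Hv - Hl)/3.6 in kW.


Qr = 587 * (446 - 69) / 3.6 = 587 * 377 / 3.6 = 61470

61470 kW


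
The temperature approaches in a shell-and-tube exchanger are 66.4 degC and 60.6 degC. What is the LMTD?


LMTD = (dT1 - dT2) / ln(dT1/dT2)
= (66.4 - 60.6) / ln(66.4 / 60.6) = 5.8 / 0.0914022 = 63.46

63.46 degC


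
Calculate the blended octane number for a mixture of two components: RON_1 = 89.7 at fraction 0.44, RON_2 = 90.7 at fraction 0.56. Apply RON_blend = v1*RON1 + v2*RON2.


Linear blending: RON_blend = sum(vi * RONi)
Contribution 1: 0.44 * 89.7 = 39.468
Contribution 2: 0.56 * 90.7 = 50.792
RON_blend = 39.468 + 50.792 = 90.26

90.26


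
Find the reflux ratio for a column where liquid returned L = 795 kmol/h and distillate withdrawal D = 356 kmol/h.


Reflux ratio definition: R = L / D (liquid returned / distillate withdrawn)
L = 795 kmol/h, D = 356 kmol/h
R = 795 / 356 = 2.233

2.233


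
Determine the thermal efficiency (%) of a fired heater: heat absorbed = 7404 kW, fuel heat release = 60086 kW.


Furnace efficiency = Q_absorbed / Q_fuel * 100
= 7404 / 60086 * 100 = 12.32

12.32 %


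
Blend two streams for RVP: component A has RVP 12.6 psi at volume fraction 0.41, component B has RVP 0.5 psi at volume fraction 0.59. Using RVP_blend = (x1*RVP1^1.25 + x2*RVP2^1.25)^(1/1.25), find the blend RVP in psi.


Chevron index: RVP_blend = (sum xi*RVPi^1.25)^(1/1.25)
RVP^1.25 terms: 0.41 * 12.6^1.25 + 0.59 * 0.5^1.25 = 9.98107
RVP_blend = 9.98107^(1/1.25) = 6.300

6.300 psi


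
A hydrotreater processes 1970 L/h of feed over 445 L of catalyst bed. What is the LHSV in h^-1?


LHSV = volumetric feed rate / catalyst volume
= 1970 L/h / 445 L
= 4.427 h^-1

4.427 h^-1


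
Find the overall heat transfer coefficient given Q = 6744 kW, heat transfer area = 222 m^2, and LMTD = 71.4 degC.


From Q = U*A*LMTD, U = Q / (A * LMTD)
U = 6744 / (222 * 71.4) = 6744 / 15850.8 = 0.4255

0.4255 kW/(m^2*K)


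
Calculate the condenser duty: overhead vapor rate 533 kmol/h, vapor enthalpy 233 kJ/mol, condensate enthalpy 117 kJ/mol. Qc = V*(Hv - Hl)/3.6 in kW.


Qc = 533 * (233 - 117) / 3.6 = 533 * 116 / 3.6 = 17170

17170 kW


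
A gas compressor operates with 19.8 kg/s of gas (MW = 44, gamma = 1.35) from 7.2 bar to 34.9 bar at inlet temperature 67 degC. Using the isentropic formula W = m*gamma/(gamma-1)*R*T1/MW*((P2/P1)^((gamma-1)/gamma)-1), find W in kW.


Isentropic work: W = m*(gamma/(gamma-1))*(R*T1/MW)*((P2/P1)^((gamma-1)/gamma) - 1)
T1 = 67 + 273.15 = 340.15 K
Pressure ratio = 34.9 / 7.2 = 4.84722
Exponent = (1.35 - 1)/1.35 = 0.259259
(P2/P1)^exp - 1 = 4.84722^0.259259 - 1 = 0.505637
W = 19.8 * 1.35 / 0.35 * 8.314 * 340.15 / 44 * 0.505637 = 2482

2482 kW


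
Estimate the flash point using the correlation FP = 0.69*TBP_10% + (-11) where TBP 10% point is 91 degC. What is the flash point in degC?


FP = 0.69 * 91 + (-11) = 51.79

51.79 degC


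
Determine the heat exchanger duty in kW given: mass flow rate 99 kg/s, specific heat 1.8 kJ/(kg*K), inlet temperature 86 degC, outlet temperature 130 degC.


Q = m_dot * cp * delta_T
delta_T = 130 - 86 = 44 K
Q = 99 * 1.8 * 44
= 178.2 * 44
= 7840.8 kW

7840.8 kW


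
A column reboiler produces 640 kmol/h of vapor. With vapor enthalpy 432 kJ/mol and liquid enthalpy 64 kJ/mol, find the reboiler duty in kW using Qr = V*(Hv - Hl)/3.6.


Qr = 640 * (432 - 64) / 3.6 = 640 * 368 / 3.6 = 65420

65420 kW


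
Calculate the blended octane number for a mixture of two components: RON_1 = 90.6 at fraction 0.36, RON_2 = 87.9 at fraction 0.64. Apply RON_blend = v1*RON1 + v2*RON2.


Linear blending: RON_blend = sum(vi * RONi)
Contribution 1: 0.36 * 90.6 = 32.616
Contribution 2: 0.64 * 87.9 = 56.256
RON_blend = 32.616 + 56.256 = 88.872

88.872


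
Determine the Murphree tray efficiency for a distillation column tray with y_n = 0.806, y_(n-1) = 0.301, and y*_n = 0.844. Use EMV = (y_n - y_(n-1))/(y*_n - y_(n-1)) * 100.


Murphree vapor efficiency: EMV = (y_n - y_(n-1)) / (y*_n - y_(n-1)) * 100
EMV = (0.806 - 0.301) / (0.844 - 0.301) * 100 = 0.505 / 0.543 * 100 = 93.00

93.00 %


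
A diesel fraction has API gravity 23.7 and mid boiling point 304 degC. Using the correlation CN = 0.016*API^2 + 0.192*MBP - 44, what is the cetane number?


CN = 0.016 * 23.7^2 + 0.192 * 304 - 44
CN = 8.98704 + 58.368 - 44 = 23.35504

23.35504


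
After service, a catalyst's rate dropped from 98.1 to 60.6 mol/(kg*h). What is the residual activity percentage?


Activity (%) = (rate_used / rate_fresh) * 100
rate_used = 60.6, rate_fresh = 98.1
= (60.6 / 98.1) * 100
= 0.6177 * 100 = 61.77

61.77 %


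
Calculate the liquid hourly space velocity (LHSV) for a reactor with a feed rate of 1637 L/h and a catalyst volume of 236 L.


LHSV = volumetric feed rate / catalyst volume
= 1637 L/h / 236 L
= 6.936 h^-1

6.936 h^-1


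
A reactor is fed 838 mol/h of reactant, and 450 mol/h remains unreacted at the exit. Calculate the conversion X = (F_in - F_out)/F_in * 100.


X = (F_in - F_out) / F_in * 100
Moles reacted = 838 - 450 = 388
X = 388 / 838 * 100
= 0.4630 * 100
= 46.30 %

46.30 %


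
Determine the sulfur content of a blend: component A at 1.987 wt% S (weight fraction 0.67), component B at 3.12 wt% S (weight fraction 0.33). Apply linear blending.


Linear sulfur blending: S_blend = x1*S1 + x2*S2
Contribution 1: 0.67 * 1.987 = 1.33129 wt%
Contribution 2: 0.33 * 3.12 = 1.0296 wt%
S_blend = 1.33129 + 1.0296 = 2.36089

2.36089 wt%


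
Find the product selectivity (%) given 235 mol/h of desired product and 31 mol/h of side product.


Selectivity = desired / (desired + undesired) * 100
Total products = 235 + 31 = 266 mol/h
S = 235 / 266 * 100
= 0.8835 * 100
= 88.35 %

88.35 %


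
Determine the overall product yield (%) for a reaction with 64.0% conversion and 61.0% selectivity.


Overall yield = conversion (%) * selectivity (%) / 100
Conversion = 64.0%, Selectivity = 61.0%
Y = 64.0 * 61.0 / 100
= 39.04 %

39.04 %


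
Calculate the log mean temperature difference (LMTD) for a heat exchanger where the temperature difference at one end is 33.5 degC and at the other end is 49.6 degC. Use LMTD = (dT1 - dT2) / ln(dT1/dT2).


LMTD = (dT1 - dT2) / ln(dT1/dT2)
= (33.5 - 49.6) / ln(33.5 / 49.6) = -16.1 / -0.392445 = 41.02

41.02 degC


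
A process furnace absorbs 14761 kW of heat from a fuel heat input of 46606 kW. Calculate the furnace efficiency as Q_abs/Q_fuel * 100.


Furnace efficiency = Q_absorbed / Q_fuel * 100
= 14761 / 46606 * 100 = 31.67

31.67 %


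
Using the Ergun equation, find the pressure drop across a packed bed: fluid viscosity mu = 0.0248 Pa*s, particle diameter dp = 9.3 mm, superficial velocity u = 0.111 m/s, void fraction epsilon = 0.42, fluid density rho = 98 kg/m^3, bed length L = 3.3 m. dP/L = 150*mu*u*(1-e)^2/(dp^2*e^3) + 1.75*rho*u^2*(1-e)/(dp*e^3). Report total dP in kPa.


dp = 9.3 mm = 0.0093 m
Viscous term = 150*0.0248*0.111*(1-0.42)^2 / (0.0093^2*0.42^3) = 21677.4
Inertial term = 1.75*98*0.111^2*(1-0.42) / (0.0093*0.42^3) = 1778.72
dP/L = 21677.4 + 1778.72 = 23456.1 Pa/m
dP = 23456.1 * 3.3 / 1000 = 77.41 kPa

77.41 kPa


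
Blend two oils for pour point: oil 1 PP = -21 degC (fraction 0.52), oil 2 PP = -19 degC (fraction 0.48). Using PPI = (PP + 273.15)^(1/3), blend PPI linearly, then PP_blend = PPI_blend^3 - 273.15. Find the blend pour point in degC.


PPI_1 = (-21 + 273.15)^(1/3) = 6.317613
PPI_2 = (-19 + 273.15)^(1/3) = 6.334272
PPI_blend = 0.52 * 6.317613 + 0.48 * 6.334272 = 6.325609
PP_blend = 6.325609^3 - 273.15 = 253.1087 - 273.15 = -20.04

-20.04 degC


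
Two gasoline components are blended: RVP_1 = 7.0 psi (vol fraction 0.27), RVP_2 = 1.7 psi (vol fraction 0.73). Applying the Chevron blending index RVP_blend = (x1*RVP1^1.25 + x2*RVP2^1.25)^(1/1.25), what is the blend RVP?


Chevron index: RVP_blend = (sum xi*RVPi^1.25)^(1/1.25)
RVP^1.25 terms: 0.27 * 7.0^1.25 + 0.73 * 1.7^1.25 = 4.49128
RVP_blend = 4.49128^(1/1.25) = 3.326

3.326 psi


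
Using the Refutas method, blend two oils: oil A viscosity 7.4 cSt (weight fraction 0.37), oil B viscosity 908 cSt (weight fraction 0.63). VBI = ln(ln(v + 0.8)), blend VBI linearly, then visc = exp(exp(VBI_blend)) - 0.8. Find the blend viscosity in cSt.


Refutas method: VBN_i = 14.534*ln(ln(visc_i + 0.8)) + 10.975, blended linearly by mass fraction; since VBN is linear in VBI_i = ln(ln(visc_i + 0.8)) and the fractions sum to 1, blend VBI directly: visc = exp(exp(VBI_blend)) - 0.8
VBI_1 = ln(ln(7.4 + 0.8)) = 0.743904
VBI_2 = ln(ln(908 + 0.8)) = 1.9187
VBI_blend = 0.37 * 0.743904 + 0.63 * 1.9187 = 1.48403
visc_blend = exp(exp(1.48403)) - 0.8 = 81.53

81.53 cSt


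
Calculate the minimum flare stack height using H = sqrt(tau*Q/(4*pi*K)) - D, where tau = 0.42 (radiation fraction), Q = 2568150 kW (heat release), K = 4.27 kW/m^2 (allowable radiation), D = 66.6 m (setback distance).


tau*Q/(4*pi*K) = 0.42 * 2568150 / (4 * pi * 4.27) = 20101.7
sqrt(20101.7) = 141.78
H = 141.78 - 66.6 = 75.18

75.18 m


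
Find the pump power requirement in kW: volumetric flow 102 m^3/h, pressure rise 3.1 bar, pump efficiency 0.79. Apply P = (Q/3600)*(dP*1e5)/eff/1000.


Q = 102 / 3600 = 0.0283333 m^3/s
P = 0.0283333 * (3.1 * 1e5) / 0.79 / 1000 = 11.12

11.12 kW


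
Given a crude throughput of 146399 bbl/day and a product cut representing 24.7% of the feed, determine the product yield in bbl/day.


Crude throughput = 146399 bbl/day
Fraction yield = 24.7%
yield = throughput * fraction / 100
yield = 146399 * 24.7 / 100 = 36160.553

36160.553 bbl/day


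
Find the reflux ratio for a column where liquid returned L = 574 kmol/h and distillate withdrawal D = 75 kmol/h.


Reflux ratio definition: R = L / D (liquid returned / distillate withdrawn)
L = 574 kmol/h, D = 75 kmol/h
R = 574 / 75 = 7.653

7.653


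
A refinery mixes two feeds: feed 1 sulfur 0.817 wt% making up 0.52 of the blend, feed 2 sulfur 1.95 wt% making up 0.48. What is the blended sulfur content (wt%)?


Linear sulfur blending: S_blend = x1*S1 + x2*S2
Contribution 1: 0.52 * 0.817 = 0.42484 wt%
Contribution 2: 0.48 * 1.95 = 0.936 wt%
S_blend = 0.42484 + 0.936 = 1.36084

1.36084 wt%


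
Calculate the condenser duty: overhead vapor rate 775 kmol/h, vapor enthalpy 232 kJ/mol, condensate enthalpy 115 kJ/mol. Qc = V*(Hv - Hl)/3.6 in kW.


Qc = 775 * (232 - 115) / 3.6 = 775 * 117 / 3.6 = 25190

25190 kW


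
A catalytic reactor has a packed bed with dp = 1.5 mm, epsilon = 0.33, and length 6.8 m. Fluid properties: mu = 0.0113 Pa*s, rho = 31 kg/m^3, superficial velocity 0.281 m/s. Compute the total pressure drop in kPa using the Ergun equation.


dp = 1.5 mm = 0.0015 m
Viscous term = 150*0.0113*0.281*(1-0.33)^2 / (0.0015^2*0.33^3) = 2644240
Inertial term = 1.75*31*0.281^2*(1-0.33) / (0.0015*0.33^3) = 53242
dP/L = 2644240 + 53242 = 2697480 Pa/m
dP = 2697480 * 6.8 / 1000 = 18340 kPa

18340 kPa


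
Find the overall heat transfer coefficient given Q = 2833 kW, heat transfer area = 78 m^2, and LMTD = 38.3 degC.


From Q = U*A*LMTD, U = Q / (A * LMTD)
U = 2833 / (78 * 38.3) = 2833 / 2987.4 = 0.9483

0.9483 kW/(m^2*K)


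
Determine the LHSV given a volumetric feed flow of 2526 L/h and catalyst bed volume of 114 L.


LHSV = volumetric feed rate / catalyst volume
= 2526 L/h / 114 L
= 22.16 h^-1

22.16 h^-1


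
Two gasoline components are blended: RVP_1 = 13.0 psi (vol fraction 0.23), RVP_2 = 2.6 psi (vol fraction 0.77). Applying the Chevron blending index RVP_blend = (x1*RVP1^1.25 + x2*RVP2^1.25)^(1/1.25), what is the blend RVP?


Chevron index: RVP_blend = (sum xi*RVPi^1.25)^(1/1.25)
RVP^1.25 terms: 0.23 * 13.0^1.25 + 0.77 * 2.6^1.25 = 8.21968
RVP_blend = 8.21968^(1/1.25) = 5.394

5.394 psi


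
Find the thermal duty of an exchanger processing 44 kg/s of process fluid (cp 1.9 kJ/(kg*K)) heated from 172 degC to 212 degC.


Q = m_dot * cp * delta_T
delta_T = 212 - 172 = 40 K
Q = 44 * 1.9 * 40
= 83.6 * 40
= 3344 kW

3344 kW


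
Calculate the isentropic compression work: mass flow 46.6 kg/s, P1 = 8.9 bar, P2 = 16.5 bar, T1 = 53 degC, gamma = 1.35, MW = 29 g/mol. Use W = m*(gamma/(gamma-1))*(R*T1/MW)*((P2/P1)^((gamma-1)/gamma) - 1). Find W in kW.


Isentropic work: W = m*(gamma/(gamma-1))*(R*T1/MW)*((P2/P1)^((gamma-1)/gamma) - 1)
T1 = 53 + 273.15 = 326.15 K
Pressure ratio = 16.5 / 8.9 = 1.85393
Exponent = (1.35 - 1)/1.35 = 0.259259
(P2/P1)^exp - 1 = 1.85393^0.259259 - 1 = 0.173561
W = 46.6 * 1.35 / 0.35 * 8.314 * 326.15 / 29 * 0.173561 = 2917

2917 kW


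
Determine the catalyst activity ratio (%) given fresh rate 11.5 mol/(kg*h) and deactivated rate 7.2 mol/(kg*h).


Activity (%) = (rate_used / rate_fresh) * 100
rate_used = 7.2, rate_fresh = 11.5
= (7.2 / 11.5) * 100
= 0.6261 * 100 = 62.61

62.61 %


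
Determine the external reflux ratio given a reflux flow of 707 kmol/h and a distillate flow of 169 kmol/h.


Reflux ratio definition: R = L / D (liquid returned / distillate withdrawn)
L = 707 kmol/h, D = 169 kmol/h
R = 707 / 169 = 4.183

4.183


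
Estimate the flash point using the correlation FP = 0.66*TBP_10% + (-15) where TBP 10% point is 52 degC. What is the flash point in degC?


FP = 0.66 * 52 + (-15) = 19.32

19.32 degC


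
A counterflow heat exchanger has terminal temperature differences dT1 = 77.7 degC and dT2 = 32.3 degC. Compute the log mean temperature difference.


LMTD = (dT1 - dT2) / ln(dT1/dT2)
= (77.7 - 32.3) / ln(77.7 / 32.3) = 45.4 / 0.877788 = 51.72

51.72 degC


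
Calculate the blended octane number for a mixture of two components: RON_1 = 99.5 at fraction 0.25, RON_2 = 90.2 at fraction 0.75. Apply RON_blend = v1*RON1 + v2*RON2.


Linear blending: RON_blend = sum(vi * RONi)
Contribution 1: 0.25 * 99.5 = 24.875
Contribution 2: 0.75 * 90.2 = 67.65
RON_blend = 24.875 + 67.65 = 92.525

92.525


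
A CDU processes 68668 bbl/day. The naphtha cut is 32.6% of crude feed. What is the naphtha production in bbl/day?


Crude throughput = 68668 bbl/day
Fraction yield = 32.6%
yield = throughput * fraction / 100
yield = 68668 * 32.6 / 100 = 22385.768

22385.768 bbl/day


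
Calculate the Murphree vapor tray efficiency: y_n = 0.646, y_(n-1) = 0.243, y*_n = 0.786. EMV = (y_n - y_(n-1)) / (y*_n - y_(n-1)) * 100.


Murphree vapor efficiency: EMV = (y_n - y_(n-1)) / (y*_n - y_(n-1)) * 100
EMV = (0.646 - 0.243) / (0.786 - 0.243) * 100 = 0.403 / 0.543 * 100 = 74.22

74.22 %


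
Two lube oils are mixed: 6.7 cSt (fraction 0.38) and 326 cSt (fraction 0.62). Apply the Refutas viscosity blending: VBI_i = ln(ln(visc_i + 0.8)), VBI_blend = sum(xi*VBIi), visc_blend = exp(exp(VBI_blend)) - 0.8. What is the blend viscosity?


Refutas method: VBN_i = 14.534*ln(ln(visc_i + 0.8)) + 10.975, blended linearly by mass fraction; since VBN is linear in VBI_i = ln(ln(visc_i + 0.8)) and the fractions sum to 1, blend VBI directly: visc = exp(exp(VBI_blend)) - 0.8
VBI_1 = ln(ln(6.7 + 0.8)) = 0.700571
VBI_2 = ln(ln(326 + 0.8)) = 1.75602
VBI_blend = 0.38 * 0.700571 + 0.62 * 1.75602 = 1.35495
visc_blend = exp(exp(1.35495)) - 0.8 = 47.46

47.46 cSt


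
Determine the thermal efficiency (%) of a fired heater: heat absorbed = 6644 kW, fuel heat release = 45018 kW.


Furnace efficiency = Q_absorbed / Q_fuel * 100
= 6644 / 45018 * 100 = 14.76

14.76 %


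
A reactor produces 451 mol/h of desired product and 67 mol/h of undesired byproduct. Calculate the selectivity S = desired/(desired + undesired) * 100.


Selectivity = desired / (desired + undesired) * 100
Total products = 451 + 67 = 518 mol/h
S = 451 / 518 * 100
= 0.8707 * 100
= 87.07 %

87.07 %


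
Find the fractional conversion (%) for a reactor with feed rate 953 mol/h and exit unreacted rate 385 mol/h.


X = (F_in - F_out) / F_in * 100
Moles reacted = 953 - 385 = 568
X = 568 / 953 * 100
= 0.5960 * 100
= 59.60 %

59.60 %


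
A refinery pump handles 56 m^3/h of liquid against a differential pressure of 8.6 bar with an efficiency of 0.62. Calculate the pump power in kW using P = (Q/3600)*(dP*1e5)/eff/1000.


Q = 56 / 3600 = 0.0155556 m^3/s
P = 0.0155556 * (8.6 * 1e5) / 0.62 / 1000 = 21.58

21.58 kW


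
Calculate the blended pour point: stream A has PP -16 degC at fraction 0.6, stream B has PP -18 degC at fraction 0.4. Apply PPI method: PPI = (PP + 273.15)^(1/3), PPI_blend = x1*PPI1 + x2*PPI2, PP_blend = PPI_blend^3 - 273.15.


PPI_1 = (-16 + 273.15)^(1/3) = 6.359098
PPI_2 = (-18 + 273.15)^(1/3) = 6.342569
PPI_blend = 0.6 * 6.359098 + 0.4 * 6.342569 = 6.352486
PP_blend = 6.352486^3 - 273.15 = 256.3487 - 273.15 = -16.8

-16.8 degC


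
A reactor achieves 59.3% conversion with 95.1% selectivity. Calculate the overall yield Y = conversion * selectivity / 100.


Overall yield = conversion (%) * selectivity (%) / 100
Conversion = 59.3%, Selectivity = 95.1%
Y = 59.3 * 95.1 / 100
= 56.3943 %

56.3943 %


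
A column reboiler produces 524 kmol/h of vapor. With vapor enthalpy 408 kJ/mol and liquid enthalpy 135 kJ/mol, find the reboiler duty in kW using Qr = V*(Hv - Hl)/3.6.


Qr = 524 * (408 - 135) / 3.6 = 524 * 273 / 3.6 = 39740

39740 kW


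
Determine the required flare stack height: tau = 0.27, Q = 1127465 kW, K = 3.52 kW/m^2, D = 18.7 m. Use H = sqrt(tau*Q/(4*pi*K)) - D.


tau*Q/(4*pi*K) = 0.27 * 1127465 / (4 * pi * 3.52) = 6881.99
sqrt(6881.99) = 82.9578
H = 82.9578 - 18.7 = 64.26

64.26 m


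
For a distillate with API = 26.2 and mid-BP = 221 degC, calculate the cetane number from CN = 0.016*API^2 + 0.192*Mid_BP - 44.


CN = 0.016 * 26.2^2 + 0.192 * 221 - 44
CN = 10.98304 + 42.432 - 44 = 9.41504

9.41504


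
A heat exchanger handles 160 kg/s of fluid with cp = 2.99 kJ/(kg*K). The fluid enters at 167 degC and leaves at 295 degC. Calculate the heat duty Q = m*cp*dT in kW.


Q = m_dot * cp * delta_T
delta_T = 295 - 167 = 128 K
Q = 160 * 2.99 * 128
= 478.4 * 128
= 61235.2 kW

61235.2 kW


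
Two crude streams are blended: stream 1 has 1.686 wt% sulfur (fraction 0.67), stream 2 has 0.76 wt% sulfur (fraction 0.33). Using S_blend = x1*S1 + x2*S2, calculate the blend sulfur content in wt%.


Linear sulfur blending: S_blend = x1*S1 + x2*S2
Contribution 1: 0.67 * 1.686 = 1.12962 wt%
Contribution 2: 0.33 * 0.76 = 0.2508 wt%
S_blend = 1.12962 + 0.2508 = 1.38042

1.38042 wt%


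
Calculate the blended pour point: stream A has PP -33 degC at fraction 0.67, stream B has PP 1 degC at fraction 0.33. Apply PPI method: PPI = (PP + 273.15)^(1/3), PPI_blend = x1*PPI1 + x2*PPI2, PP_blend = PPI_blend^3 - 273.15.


PPI_1 = (-33 + 273.15)^(1/3) = 6.215759
PPI_2 = (1 + 273.15)^(1/3) = 6.49625
PPI_blend = 0.67 * 6.215759 + 0.33 * 6.49625 = 6.308321
PP_blend = 6.308321^3 - 273.15 = 251.0391 - 273.15 = -22.11

-22.11 degC


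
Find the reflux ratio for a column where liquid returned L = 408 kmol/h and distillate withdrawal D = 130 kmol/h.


Reflux ratio definition: R = L / D (liquid returned / distillate withdrawn)
L = 408 kmol/h, D = 130 kmol/h
R = 408 / 130 = 3.138

3.138


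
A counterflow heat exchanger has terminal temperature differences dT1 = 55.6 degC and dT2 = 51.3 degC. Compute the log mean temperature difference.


LMTD = (dT1 - dT2) / ln(dT1/dT2)
= (55.6 - 51.3) / ln(55.6 / 51.3) = 4.3 / 0.0804924 = 53.42

53.42 degC


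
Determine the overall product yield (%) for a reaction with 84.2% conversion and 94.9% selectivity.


Overall yield = conversion (%) * selectivity (%) / 100
Conversion = 84.2%, Selectivity = 94.9%
Y = 84.2 * 94.9 / 100
= 79.9058 %

79.9058 %


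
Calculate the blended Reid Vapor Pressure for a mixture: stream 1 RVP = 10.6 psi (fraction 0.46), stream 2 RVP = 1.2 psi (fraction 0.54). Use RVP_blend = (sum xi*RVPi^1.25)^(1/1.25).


Chevron index: RVP_blend = (sum xi*RVPi^1.25)^(1/1.25)
RVP^1.25 terms: 0.46 * 10.6^1.25 + 0.54 * 1.2^1.25 = 9.47635
RVP_blend = 9.47635^(1/1.25) = 6.044

6.044 psi


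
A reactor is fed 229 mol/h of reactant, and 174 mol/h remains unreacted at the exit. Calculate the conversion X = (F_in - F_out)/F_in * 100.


X = (F_in - F_out) / F_in * 100
Moles reacted = 229 - 174 = 55
X = 55 / 229 * 100
= 0.2402 * 100
= 24.02 %

24.02 %


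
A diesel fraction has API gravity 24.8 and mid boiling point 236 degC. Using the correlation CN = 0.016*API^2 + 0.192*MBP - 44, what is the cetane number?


CN = 0.016 * 24.8^2 + 0.192 * 236 - 44
CN = 9.84064 + 45.312 - 44 = 11.15264

11.15264


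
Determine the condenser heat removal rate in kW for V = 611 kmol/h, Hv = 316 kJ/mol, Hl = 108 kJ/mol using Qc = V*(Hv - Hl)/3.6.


Qc = 611 * (316 - 108) / 3.6 = 611 * 208 / 3.6 = 35300

35300 kW


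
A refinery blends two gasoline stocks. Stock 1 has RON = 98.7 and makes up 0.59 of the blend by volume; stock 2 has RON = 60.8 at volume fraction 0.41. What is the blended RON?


Linear blending: RON_blend = sum(vi * RONi)
Contribution 1: 0.59 * 98.7 = 58.233
Contribution 2: 0.41 * 60.8 = 24.928
RON_blend = 58.233 + 24.928 = 83.161

83.161


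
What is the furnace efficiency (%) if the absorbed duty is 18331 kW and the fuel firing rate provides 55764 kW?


Furnace efficiency = Q_absorbed / Q_fuel * 100
= 18331 / 55764 * 100 = 32.87

32.87 %


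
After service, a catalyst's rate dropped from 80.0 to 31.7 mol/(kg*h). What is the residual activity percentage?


Activity (%) = (rate_used / rate_fresh) * 100
rate_used = 31.7, rate_fresh = 80.0
= (31.7 / 80.0) * 100
= 0.3962 * 100 = 39.62

39.62 %


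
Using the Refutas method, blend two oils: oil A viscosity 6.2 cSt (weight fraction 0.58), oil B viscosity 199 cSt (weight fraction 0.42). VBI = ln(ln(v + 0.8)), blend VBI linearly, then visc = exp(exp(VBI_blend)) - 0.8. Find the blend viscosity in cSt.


Refutas method: VBN_i = 14.534*ln(ln(visc_i + 0.8)) + 10.975, blended linearly by mass fraction; since VBN is linear in VBI_i = ln(ln(visc_i + 0.8)) and the fractions sum to 1, blend VBI directly: visc = exp(exp(VBI_blend)) - 0.8
VBI_1 = ln(ln(6.2 + 0.8)) = 0.66573
VBI_2 = ln(ln(199 + 0.8)) = 1.6672
VBI_blend = 0.58 * 0.66573 + 0.42 * 1.6672 = 1.08635
visc_blend = exp(exp(1.08635)) - 0.8 = 18.56

18.56 cSt


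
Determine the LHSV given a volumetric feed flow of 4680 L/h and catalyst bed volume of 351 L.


LHSV = volumetric feed rate / catalyst volume
= 4680 L/h / 351 L
= 13.33 h^-1

13.33 h^-1


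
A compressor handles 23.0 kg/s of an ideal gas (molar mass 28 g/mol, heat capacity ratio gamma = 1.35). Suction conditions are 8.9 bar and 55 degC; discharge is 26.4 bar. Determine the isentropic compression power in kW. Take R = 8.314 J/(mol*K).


Isentropic work: W = m*(gamma/(gamma-1))*(R*T1/MW)*((P2/P1)^((gamma-1)/gamma) - 1)
T1 = 55 + 273.15 = 328.15 K
Pressure ratio = 26.4 / 8.9 = 2.96629
Exponent = (1.35 - 1)/1.35 = 0.259259
(P2/P1)^exp - 1 = 2.96629^0.259259 - 1 = 0.32564
W = 23.0 * 1.35 / 0.35 * 8.314 * 328.15 / 28 * 0.32564 = 2815

2815 kW


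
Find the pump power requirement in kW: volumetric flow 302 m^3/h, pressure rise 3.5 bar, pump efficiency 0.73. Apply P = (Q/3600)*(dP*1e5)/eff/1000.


Q = 302 / 3600 = 0.0838889 m^3/s
P = 0.0838889 * (3.5 * 1e5) / 0.73 / 1000 = 40.22

40.22 kW


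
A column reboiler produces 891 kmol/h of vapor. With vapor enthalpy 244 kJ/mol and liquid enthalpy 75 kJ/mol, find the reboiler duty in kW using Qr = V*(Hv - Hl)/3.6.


Qr = 891 * (244 - 75) / 3.6 = 891 * 169 / 3.6 = 41830

41830 kW


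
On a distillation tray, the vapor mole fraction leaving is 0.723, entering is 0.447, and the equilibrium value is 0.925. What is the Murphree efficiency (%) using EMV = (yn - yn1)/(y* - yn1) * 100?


Murphree vapor efficiency: EMV = (y_n - y_(n-1)) / (y*_n - y_(n-1)) * 100
EMV = (0.723 - 0.447) / (0.925 - 0.447) * 100 = 0.276 / 0.478 * 100 = 57.74

57.74 %


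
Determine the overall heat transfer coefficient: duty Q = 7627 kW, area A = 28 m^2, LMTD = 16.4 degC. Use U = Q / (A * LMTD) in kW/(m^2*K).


From Q = U*A*LMTD, U = Q / (A * LMTD)
U = 7627 / (28 * 16.4) = 7627 / 459.2 = 16.61

16.61 kW/(m^2*K)


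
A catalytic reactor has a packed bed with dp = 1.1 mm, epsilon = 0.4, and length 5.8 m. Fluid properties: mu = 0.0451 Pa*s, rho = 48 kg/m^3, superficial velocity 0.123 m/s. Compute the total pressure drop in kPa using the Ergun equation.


dp = 1.1 mm = 0.0011 m
Viscous term = 150*0.0451*0.123*(1-0.4)^2 / (0.0011^2*0.4^3) = 3868210
Inertial term = 1.75*48*0.123^2*(1-0.4) / (0.0011*0.4^3) = 10831
dP/L = 3868210 + 10831 = 3879040 Pa/m
dP = 3879040 * 5.8 / 1000 = 22500 kPa

22500 kPa


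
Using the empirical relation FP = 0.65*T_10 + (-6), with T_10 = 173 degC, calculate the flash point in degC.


FP = 0.65 * 173 + (-6) = 106.45

106.45 degC


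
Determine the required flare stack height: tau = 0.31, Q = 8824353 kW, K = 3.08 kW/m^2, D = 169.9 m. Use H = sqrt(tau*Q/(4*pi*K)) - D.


tau*Q/(4*pi*K) = 0.31 * 8824353 / (4 * pi * 3.08) = 70678
sqrt(70678) = 265.853
H = 265.853 - 169.9 = 95.95

95.95 m


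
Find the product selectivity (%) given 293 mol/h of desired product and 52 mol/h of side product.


Selectivity = desired / (desired + undesired) * 100
Total products = 293 + 52 = 345 mol/h
S = 293 / 345 * 100
= 0.8493 * 100
= 84.93 %

84.93 %


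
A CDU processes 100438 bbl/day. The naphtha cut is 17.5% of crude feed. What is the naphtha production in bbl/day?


Crude throughput = 100438 bbl/day
Fraction yield = 17.5%
yield = throughput * fraction / 100
yield = 100438 * 17.5 / 100 = 17576.65

17576.65 bbl/day


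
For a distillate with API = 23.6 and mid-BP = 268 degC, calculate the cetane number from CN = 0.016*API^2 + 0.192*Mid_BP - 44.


CN = 0.016 * 23.6^2 + 0.192 * 268 - 44
CN = 8.91136 + 51.456 - 44 = 16.36736

16.36736


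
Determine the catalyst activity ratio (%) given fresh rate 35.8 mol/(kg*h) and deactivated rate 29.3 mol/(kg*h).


Activity (%) = (rate_used / rate_fresh) * 100
rate_used = 29.3, rate_fresh = 35.8
= (29.3 / 35.8) * 100
= 0.8184 * 100 = 81.84

81.84 %


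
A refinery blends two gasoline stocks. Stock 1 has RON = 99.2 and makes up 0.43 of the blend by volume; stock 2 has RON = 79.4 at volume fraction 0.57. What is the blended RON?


Linear blending: RON_blend = sum(vi * RONi)
Contribution 1: 0.43 * 99.2 = 42.656
Contribution 2: 0.57 * 79.4 = 45.258
RON_blend = 42.656 + 45.258 = 87.914

87.914


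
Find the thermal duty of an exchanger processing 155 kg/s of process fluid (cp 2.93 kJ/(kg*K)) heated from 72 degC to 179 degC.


Q = m_dot * cp * delta_T
delta_T = 179 - 72 = 107 K
Q = 155 * 2.93 * 107
= 454.15 * 107
= 48594.05 kW

48594.05 kW


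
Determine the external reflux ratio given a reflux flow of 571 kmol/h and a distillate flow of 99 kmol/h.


Reflux ratio definition: R = L / D (liquid returned / distillate withdrawn)
L = 571 kmol/h, D = 99 kmol/h
R = 571 / 99 = 5.768

5.768


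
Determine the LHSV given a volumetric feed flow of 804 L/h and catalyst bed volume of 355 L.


LHSV = volumetric feed rate / catalyst volume
= 804 L/h / 355 L
= 2.265 h^-1

2.265 h^-1


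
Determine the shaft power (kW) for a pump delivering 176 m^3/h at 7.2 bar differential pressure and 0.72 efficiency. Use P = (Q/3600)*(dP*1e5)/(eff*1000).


Q = 176 / 3600 = 0.0488889 m^3/s
P = 0.0488889 * (7.2 * 1e5) / 0.72 / 1000 = 48.89

48.89 kW


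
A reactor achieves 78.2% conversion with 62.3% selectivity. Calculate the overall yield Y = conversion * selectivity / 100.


Overall yield = conversion (%) * selectivity (%) / 100
Conversion = 78.2%, Selectivity = 62.3%
Y = 78.2 * 62.3 / 100
= 48.7186 %

48.7186 %


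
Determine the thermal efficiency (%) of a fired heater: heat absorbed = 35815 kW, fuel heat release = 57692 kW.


Furnace efficiency = Q_absorbed / Q_fuel * 100
= 35815 / 57692 * 100 = 62.08

62.08 %


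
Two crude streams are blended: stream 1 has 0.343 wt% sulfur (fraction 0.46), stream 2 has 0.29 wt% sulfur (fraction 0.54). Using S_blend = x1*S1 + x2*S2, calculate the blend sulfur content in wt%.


Linear sulfur blending: S_blend = x1*S1 + x2*S2
Contribution 1: 0.46 * 0.343 = 0.15778 wt%
Contribution 2: 0.54 * 0.29 = 0.1566 wt%
S_blend = 0.15778 + 0.1566 = 0.31438

0.31438 wt%


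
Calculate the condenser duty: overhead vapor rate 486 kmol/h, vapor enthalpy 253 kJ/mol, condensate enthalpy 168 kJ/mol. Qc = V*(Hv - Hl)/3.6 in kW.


Qc = 486 * (253 - 168) / 3.6 = 486 * 85 / 3.6 = 11480

11480 kW
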